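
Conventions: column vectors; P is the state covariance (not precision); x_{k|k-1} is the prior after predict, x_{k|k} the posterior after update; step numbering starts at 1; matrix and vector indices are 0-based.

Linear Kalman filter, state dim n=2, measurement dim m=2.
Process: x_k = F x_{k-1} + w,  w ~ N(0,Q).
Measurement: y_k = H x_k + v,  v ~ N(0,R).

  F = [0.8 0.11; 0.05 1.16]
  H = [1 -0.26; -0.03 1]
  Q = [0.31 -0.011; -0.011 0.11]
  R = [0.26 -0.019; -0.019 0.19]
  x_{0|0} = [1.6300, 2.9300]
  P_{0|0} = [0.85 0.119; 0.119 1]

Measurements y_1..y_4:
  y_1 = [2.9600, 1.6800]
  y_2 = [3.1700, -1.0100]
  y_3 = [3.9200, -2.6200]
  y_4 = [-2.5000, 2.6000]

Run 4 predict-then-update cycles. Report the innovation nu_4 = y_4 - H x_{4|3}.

step 1: x^-=[1.6263, 3.4803]  P^-=[0.8870 0.2617; 0.2617 1.4715]  S=[1.1104 -0.1645; -0.1645 1.6466]  K=[0.7701 0.2197; 0.0231 0.8912]  nu=[2.2386, -1.7515]  x^+=[2.9654, 1.9711]  P^+=[0.2047 0.0332; 0.0332 0.1699]
step 2: x^-=[2.5892, 2.4348]  P^-=[0.4489 0.0499; 0.0499 0.3430]  S=[0.7061 -0.0713; -0.0713 0.5304]  K=[0.6329 0.1538; 0.0096 0.6451]  nu=[1.2139, -3.3671]  x^+=[2.8394, 0.2742]  P^+=[0.1674 0.0222; 0.0222 0.1231]
step 3: x^-=[2.3017, 0.4601]  P^-=[0.4225 0.0321; 0.0321 0.2786]  S=[0.6847 -0.0717; -0.0717 0.4670]  K=[0.6193 0.1368; 0.0035 0.5950]  nu=[1.7379, -3.0110]  x^+=[2.9661, -1.3253]  P^+=[0.1634 0.0191; 0.0191 0.1136]
step 4: x^-=[2.2271, -1.3891]  P^-=[0.4193 0.0279; 0.0279 0.2654]  S=[0.6828 -0.0725; -0.0725 0.4541]  K=[0.6176 0.1323; 0.0016 0.5829]  nu=[-5.0883, 4.0559]  x^+=[-0.3788, 0.9667]  P^+=[0.1628 0.0183; 0.0183 0.1113]

innov = [-5.0883, 4.0559]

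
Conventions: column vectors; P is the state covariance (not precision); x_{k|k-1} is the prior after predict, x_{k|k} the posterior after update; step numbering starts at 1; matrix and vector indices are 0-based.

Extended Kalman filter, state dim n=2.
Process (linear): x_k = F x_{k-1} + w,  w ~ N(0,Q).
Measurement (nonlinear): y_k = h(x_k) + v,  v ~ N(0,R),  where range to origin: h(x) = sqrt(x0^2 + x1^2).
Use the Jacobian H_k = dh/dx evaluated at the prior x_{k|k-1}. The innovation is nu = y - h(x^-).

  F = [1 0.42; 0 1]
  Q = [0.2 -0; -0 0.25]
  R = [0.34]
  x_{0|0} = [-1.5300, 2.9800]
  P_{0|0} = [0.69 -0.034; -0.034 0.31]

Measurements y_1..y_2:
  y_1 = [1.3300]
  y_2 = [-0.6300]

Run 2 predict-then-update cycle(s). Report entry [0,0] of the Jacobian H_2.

H_jac[0,0] = 0.2580

step 1: x^-=[-0.2784, 2.9800]  P^-=[0.9161 0.0962; 0.0962 0.5600]  H_jac=[-0.0930 0.9957]  S=[0.8853]  K=[0.0119; 0.6197]  nu=[-1.6630]  x^+=[-0.2983, 1.9494]  P^+=[0.9160 0.0897; 0.0897 0.2200]
step 2: x^-=[0.5205, 1.9494]  P^-=[1.2301 0.1821; 0.1821 0.4700]  H_jac=[0.2580 0.9662]  S=[0.9513]  K=[0.5185; 0.5267]  nu=[-2.6477]  x^+=[-0.8522, 0.5549]  P^+=[0.9744 -0.0777; -0.0777 0.2061]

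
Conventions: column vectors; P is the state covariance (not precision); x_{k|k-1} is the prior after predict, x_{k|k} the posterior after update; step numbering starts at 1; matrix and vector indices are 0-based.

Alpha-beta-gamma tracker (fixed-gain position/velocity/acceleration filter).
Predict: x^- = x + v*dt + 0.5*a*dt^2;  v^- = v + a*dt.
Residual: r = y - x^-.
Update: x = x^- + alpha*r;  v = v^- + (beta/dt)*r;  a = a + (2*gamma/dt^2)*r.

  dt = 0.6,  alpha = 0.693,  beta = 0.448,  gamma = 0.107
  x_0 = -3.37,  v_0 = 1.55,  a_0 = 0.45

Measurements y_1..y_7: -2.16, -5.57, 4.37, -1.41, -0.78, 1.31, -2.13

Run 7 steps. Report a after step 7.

step 1: x_pred=-2.3590  r=0.1990  x^+=-2.2211  v^+=1.9686  a^+=0.5683
step 2: x_pred=-0.9376  r=-4.6324  x^+=-4.1479  v^+=-1.1493  a^+=-2.1854
step 3: x_pred=-5.2308  r=9.6008  x^+=1.4226  v^+=4.7081  a^+=3.5218
step 4: x_pred=4.8813  r=-6.2913  x^+=0.5214  v^+=2.1236  a^+=-0.2181
step 5: x_pred=1.7564  r=-2.5364  x^+=-0.0013  v^+=0.0990  a^+=-1.7258
step 6: x_pred=-0.2526  r=1.5626  x^+=0.8303  v^+=0.2302  a^+=-0.7969
step 7: x_pred=0.8250  r=-2.9550  x^+=-1.2228  v^+=-2.4543  a^+=-2.5535

a_post = -2.5535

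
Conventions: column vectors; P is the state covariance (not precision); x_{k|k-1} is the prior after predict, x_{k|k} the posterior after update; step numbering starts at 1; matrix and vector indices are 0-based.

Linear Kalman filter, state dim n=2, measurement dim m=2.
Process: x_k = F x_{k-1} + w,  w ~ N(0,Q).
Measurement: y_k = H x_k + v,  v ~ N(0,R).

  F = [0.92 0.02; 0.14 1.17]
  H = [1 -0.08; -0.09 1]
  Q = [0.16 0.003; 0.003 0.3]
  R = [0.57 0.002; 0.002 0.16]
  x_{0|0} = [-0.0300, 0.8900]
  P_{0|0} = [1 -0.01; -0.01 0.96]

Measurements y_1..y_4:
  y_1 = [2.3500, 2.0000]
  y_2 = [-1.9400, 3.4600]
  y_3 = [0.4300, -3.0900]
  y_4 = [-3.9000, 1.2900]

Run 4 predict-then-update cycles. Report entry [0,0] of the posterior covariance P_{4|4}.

step 1: x^-=[-0.0098, 1.0371]  P^-=[1.0064 0.1435; 0.1435 1.6305]  S=[1.5639 -0.0745; -0.0745 1.7728]  K=[0.6389 0.0567; 0.0519 0.9146]  nu=[2.4428, 0.9620]  x^+=[1.6054, 2.0438]  P^+=[0.3678 0.0434; 0.0434 0.1504]
step 2: x^-=[1.5178, 2.6160]  P^-=[0.4729 0.1008; 0.1008 0.5273]  S=[1.0302 0.0188; 0.0188 0.6729]  K=[0.4499 0.0740; 0.0429 0.7688]  nu=[-3.2486, 0.9806]  x^+=[0.1288, 3.2306]  P^+=[0.2595 0.0361; 0.0361 0.1263]
step 3: x^-=[0.1831, 3.7979]  P^-=[0.3810 0.0783; 0.0783 0.4899]  S=[0.9416 0.0074; 0.0074 0.6389]  K=[0.3975 0.0643; 0.0356 0.7553]  nu=[0.5507, -6.8714]  x^+=[-0.0399, -1.3728]  P^+=[0.2292 0.0317; 0.0317 0.1238]
step 4: x^-=[-0.0642, -1.6117]  P^-=[0.3552 0.0696; 0.0696 0.4843]  S=[0.9172 0.0014; 0.0014 0.6347]  K=[0.3811 0.0585; 0.0325 0.7532]  nu=[-3.9648, 2.8959]  x^+=[-1.4059, 0.4405]  P^+=[0.2198 0.0299; 0.0299 0.1233]

P_post[0,0] = 0.2198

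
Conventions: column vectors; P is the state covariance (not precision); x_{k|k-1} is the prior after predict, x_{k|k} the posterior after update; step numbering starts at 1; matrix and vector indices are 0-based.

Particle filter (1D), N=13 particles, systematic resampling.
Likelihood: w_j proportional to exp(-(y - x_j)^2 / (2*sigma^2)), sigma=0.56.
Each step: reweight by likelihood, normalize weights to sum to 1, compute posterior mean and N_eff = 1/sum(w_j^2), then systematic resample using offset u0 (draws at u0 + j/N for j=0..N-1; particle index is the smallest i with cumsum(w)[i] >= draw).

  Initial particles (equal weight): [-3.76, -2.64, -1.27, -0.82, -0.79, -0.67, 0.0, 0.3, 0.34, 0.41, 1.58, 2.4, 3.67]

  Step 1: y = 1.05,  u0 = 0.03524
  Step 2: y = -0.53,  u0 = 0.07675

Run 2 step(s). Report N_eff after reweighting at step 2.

step 1: w=[0.0000, 0.0000, 0.0001, 0.0017, 0.0020, 0.0040, 0.0763, 0.1805, 0.1981, 0.2303, 0.2828, 0.0242, 0.0000]  mean=0.7152  Neff=4.7328  idx=[6, 7, 7, 8, 8, 8, 9, 9, 9, 10, 10, 10, 10]
step 2: w=[0.2174, 0.1134, 0.1134, 0.1018, 0.1018, 0.1018, 0.0831, 0.0831, 0.0831, 0.0003, 0.0003, 0.0003, 0.0003]  mean=0.2759  Neff=8.0149  idx=[0, 0, 1, 1, 2, 3, 3, 4, 5, 6, 7, 8, 12]

N_eff = 8.0149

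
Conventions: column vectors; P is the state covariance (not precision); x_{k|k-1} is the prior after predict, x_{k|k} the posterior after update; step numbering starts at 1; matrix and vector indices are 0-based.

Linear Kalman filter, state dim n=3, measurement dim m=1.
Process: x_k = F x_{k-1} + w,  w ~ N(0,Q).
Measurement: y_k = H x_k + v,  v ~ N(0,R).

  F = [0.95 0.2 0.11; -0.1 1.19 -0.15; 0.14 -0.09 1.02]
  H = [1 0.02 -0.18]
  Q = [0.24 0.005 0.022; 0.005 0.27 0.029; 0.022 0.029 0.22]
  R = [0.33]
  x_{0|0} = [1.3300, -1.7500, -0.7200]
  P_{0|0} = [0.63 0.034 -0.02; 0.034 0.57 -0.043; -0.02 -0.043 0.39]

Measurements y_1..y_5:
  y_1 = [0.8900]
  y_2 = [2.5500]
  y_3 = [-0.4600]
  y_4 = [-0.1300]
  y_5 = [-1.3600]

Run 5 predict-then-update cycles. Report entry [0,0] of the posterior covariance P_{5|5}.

P_post[0,0] = 0.2739

step 1: x^-=[0.8343, -2.1075, -0.3907]  P^-=[0.8429 0.1109 0.1093; 0.1109 1.0989 -0.1449; 0.1093 -0.1449 0.6440]  S=[1.1604]  K=[0.7114; 0.1370; -0.0082]  nu=[0.0275]  x^+=[0.8539, -2.1037, -0.3909]  P^+=[0.2557 -0.0022 0.1161; -0.0022 1.0771 -0.1436; 0.1161 -0.1436 0.6440]
step 2: x^-=[0.3474, -2.5302, -0.0899]  P^-=[0.5388 0.1917 0.1954; 0.1917 1.8677 -0.3793; 0.1954 -0.3793 0.9633]  S=[0.8408]  K=[0.6035; 0.3537; 0.0171]  nu=[2.2370]  x^+=[1.6975, -1.7391, -0.0515]  P^+=[0.2325 0.0123 0.1867; 0.0123 1.7625 -0.3844; 0.1867 -0.3844 0.9630]
step 3: x^-=[1.2591, -2.2315, 0.3416]  P^-=[0.5588 0.3327 0.2377; 0.3327 2.9298 -0.8030; 0.2377 -0.8030 1.3644]  S=[0.8677]  K=[0.6023; 0.6175; -0.0276]  nu=[-1.6130]  x^+=[0.2875, -3.2276, 0.3861]  P^+=[0.2440 0.0099 0.2521; 0.0099 2.5989 -0.7882; 0.2521 -0.7882 1.3637]
step 4: x^-=[-0.3299, -3.9275, 0.7246]  P^-=[0.6024 0.4707 0.2553; 0.4707 4.2701 -1.4581; 0.2553 -1.4581 1.8811]  S=[0.9325]  K=[0.6068; 0.8778; -0.1206]  nu=[0.4089]  x^+=[-0.0818, -3.5686, 0.6753]  P^+=[0.2590 -0.0261 0.3236; -0.0261 3.5516 -1.3593; 0.3236 -1.3593 1.8676]
step 5: x^-=[-0.7171, -4.3398, 0.9985]  P^-=[0.6363 0.5791 0.2582; 0.5791 5.8452 -2.3534; 0.2582 -2.3534 2.5395]  S=[0.9981]  K=[0.6026; 1.1218; -0.2464]  nu=[-0.3763]  x^+=[-0.9439, -4.7620, 1.0913]  P^+=[0.2739 -0.0956 0.4064; -0.0956 4.5893 -2.0775; 0.4064 -2.0775 2.4789]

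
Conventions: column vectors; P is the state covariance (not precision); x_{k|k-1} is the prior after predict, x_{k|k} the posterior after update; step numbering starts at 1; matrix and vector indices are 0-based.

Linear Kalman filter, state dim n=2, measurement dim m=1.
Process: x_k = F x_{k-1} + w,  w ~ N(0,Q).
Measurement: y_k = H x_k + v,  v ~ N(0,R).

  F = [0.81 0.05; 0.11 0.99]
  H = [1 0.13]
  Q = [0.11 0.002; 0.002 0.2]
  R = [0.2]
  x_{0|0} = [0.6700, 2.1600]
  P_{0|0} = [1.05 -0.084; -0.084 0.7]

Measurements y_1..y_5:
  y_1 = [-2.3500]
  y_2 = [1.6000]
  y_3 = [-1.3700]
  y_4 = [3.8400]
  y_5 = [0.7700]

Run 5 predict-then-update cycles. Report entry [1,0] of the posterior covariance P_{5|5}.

P_post[1,0] = -0.0659

step 1: x^-=[0.6507, 2.2121]  P^-=[0.7939 0.0624; 0.0624 0.8805]  S=[1.0250]  K=[0.7824; 0.1725]  nu=[-3.2883]  x^+=[-1.9222, 1.6447]  P^+=[0.1664 -0.0760; -0.0760 0.8500]
step 2: x^-=[-1.4747, 1.4169]  P^-=[0.2151 -0.0025; -0.0025 1.0185]  S=[0.4317]  K=[0.4976; 0.3010]  nu=[2.8905]  x^+=[-0.0365, 2.2870]  P^+=[0.1082 -0.0671; -0.0671 0.9794]
step 3: x^-=[0.0848, 2.2601]  P^-=[0.1780 0.0059; 0.0059 1.1466]  S=[0.3989]  K=[0.4482; 0.3885]  nu=[-1.7486]  x^+=[-0.6989, 1.5807]  P^+=[0.0979 -0.0635; -0.0635 1.0864]
step 4: x^-=[-0.4871, 1.4881]  P^-=[0.1718 0.0132; 0.0132 1.2521]  S=[0.3964]  K=[0.4377; 0.4440]  nu=[4.1336]  x^+=[1.3224, 3.3232]  P^+=[0.0958 -0.0638; -0.0638 1.1740]
step 5: x^-=[1.2373, 3.4354]  P^-=[0.1706 0.0171; 0.0171 1.3379]  S=[0.3977]  K=[0.4347; 0.4804]  nu=[-0.9139]  x^+=[0.8400, 2.9964]  P^+=[0.0955 -0.0659; -0.0659 1.2461]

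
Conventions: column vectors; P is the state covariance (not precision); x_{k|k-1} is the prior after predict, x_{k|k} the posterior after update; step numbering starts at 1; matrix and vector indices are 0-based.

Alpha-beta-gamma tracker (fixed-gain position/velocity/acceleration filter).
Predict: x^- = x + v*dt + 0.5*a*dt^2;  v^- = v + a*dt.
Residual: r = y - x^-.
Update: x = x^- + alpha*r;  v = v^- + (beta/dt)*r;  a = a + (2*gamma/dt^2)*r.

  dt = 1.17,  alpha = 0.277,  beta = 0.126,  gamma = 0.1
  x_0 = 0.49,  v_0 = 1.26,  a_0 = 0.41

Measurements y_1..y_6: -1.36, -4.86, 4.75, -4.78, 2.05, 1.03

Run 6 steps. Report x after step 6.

x_post = -3.9108

step 1: x_pred=2.2448  r=-3.6048  x^+=1.2463  v^+=1.3515  a^+=-0.1167
step 2: x_pred=2.7477  r=-7.6077  x^+=0.6403  v^+=0.3957  a^+=-1.2282
step 3: x_pred=0.2627  r=4.4873  x^+=1.5057  v^+=-0.5580  a^+=-0.5726
step 4: x_pred=0.4609  r=-5.2409  x^+=-0.9908  v^+=-1.7923  a^+=-1.3383
step 5: x_pred=-4.0038  r=6.0538  x^+=-2.3269  v^+=-2.7062  a^+=-0.4538
step 6: x_pred=-5.8037  r=6.8337  x^+=-3.9108  v^+=-2.5012  a^+=0.5446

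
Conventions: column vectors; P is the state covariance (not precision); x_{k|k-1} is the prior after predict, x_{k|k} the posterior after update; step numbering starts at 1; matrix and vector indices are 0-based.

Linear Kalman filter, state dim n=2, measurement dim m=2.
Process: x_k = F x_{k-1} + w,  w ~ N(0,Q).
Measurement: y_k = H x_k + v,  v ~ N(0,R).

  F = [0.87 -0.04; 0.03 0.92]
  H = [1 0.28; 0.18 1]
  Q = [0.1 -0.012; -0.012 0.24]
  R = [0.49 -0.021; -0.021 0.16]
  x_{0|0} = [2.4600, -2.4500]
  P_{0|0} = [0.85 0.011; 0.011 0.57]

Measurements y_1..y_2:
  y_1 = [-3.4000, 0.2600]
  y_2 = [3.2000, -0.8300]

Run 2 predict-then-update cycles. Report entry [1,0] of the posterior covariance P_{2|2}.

step 1: x^-=[2.2382, -2.1802]  P^-=[0.7435 -0.0020; -0.0020 0.7238]  S=[1.2891 0.3134; 0.3134 0.9072]  K=[0.5906 -0.0587; -0.0417 0.8119]  nu=[-5.0277, 2.0373]  x^+=[-0.8507, -0.3164]  P^+=[0.3125 -0.0780; -0.0780 0.1448]
step 2: x^-=[-0.7275, -0.3166]  P^-=[0.3422 -0.0715; -0.0715 0.3586]  S=[0.8202 0.0658; 0.0658 0.5039]  K=[0.3985 -0.0718; -0.0201 0.6886]  nu=[4.0161, -0.3824]  x^+=[0.9005, -0.6607]  P^+=[0.2131 -0.0582; -0.0582 0.1211]

P_post[1,0] = -0.0582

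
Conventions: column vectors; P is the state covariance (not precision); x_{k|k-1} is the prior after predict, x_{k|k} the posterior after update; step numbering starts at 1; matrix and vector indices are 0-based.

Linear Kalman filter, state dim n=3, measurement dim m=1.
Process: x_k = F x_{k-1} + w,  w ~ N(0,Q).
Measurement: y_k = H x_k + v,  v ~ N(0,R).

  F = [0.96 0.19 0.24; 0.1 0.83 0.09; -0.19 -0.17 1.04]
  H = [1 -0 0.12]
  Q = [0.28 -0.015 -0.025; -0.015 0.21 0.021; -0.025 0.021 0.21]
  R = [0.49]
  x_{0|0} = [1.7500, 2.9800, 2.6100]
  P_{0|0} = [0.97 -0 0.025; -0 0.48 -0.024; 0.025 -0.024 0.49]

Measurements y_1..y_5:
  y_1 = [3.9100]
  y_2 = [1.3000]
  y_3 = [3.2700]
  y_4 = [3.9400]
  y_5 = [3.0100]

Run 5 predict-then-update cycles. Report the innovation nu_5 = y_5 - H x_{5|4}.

innov = [-0.5403]

step 1: x^-=[2.8726, 2.8833, 1.8753]  P^-=[1.2288 0.1620 -0.0751; 0.1620 0.5512 -0.0375; -0.0751 -0.0375 0.7875]  S=[1.7122]  K=[0.7124; 0.0920; 0.0113]  nu=[0.8124]  x^+=[3.4514, 2.9580, 1.8845]  P^+=[0.3598 0.0498 -0.0889; 0.0498 0.5367 -0.0393; -0.0889 -0.0393 0.7873]
step 2: x^-=[4.3276, 2.9699, 0.8013]  P^-=[0.6499 0.1435 -0.0122; 0.1435 0.5905 -0.0376; -0.0122 -0.0376 1.1422]  S=[1.1534]  K=[0.5622; 0.1205; 0.1082]  nu=[-3.1238]  x^+=[2.5715, 2.5935, 0.4632]  P^+=[0.2854 0.0654 -0.0824; 0.0654 0.5738 -0.0526; -0.0824 -0.0526 1.1287]
step 3: x^-=[3.0726, 2.4515, -0.4477]  P^-=[0.6098 0.1601 0.0863; 0.1601 0.6188 -0.0229; 0.0863 -0.0229 1.5131]  S=[1.1423]  K=[0.5429; 0.1377; 0.2345]  nu=[0.2512]  x^+=[3.2089, 2.4860, -0.3888]  P^+=[0.2731 0.0747 -0.0591; 0.0747 0.5971 -0.0598; -0.0591 -0.0598 1.4503]
step 4: x^-=[3.4596, 2.3493, -1.4367]  P^-=[0.6313 0.1782 0.1873; 0.1782 0.6382 -0.0016; 0.1873 -0.0016 1.8551]  S=[1.1930]  K=[0.5480; 0.1492; 0.3436]  nu=[0.6528]  x^+=[3.8174, 2.4467, -1.2124]  P^+=[0.2730 0.0806 -0.0373; 0.0806 0.6117 -0.0628; -0.0373 -0.0628 1.7142]
step 5: x^-=[3.8386, 2.3034, -2.4021]  P^-=[0.6589 0.1928 0.2718; 0.1928 0.6513 0.0194; 0.2718 0.0194 2.1338]  S=[1.2449]  K=[0.5555; 0.1567; 0.4240]  nu=[-0.5403]  x^+=[3.5384, 2.2187, -2.6312]  P^+=[0.2748 0.0844 -0.0214; 0.0844 0.6207 -0.0633; -0.0214 -0.0633 1.9100]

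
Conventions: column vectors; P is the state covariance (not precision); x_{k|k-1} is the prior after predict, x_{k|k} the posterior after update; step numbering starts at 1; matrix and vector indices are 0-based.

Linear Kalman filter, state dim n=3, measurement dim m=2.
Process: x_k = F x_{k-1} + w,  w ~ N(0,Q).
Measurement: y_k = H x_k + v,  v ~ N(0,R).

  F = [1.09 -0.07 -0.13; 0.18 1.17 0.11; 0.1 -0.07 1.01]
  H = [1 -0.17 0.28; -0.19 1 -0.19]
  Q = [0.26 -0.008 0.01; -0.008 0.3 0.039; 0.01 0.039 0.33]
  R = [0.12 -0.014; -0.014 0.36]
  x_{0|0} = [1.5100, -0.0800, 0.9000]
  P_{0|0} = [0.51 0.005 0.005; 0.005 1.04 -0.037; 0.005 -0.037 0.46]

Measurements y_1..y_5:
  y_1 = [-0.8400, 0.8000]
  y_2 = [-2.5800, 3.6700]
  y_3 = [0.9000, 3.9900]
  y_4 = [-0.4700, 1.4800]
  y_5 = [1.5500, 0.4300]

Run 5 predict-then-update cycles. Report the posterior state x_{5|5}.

x_post = [1.8644, 1.1309, -1.7176]

step 1: x^-=[1.5345, 0.2772, 1.0656]  P^-=[0.8759 0.0130 0.0176; 0.0130 1.7385 -0.0278; 0.0176 -0.0278 0.8156]  S=[1.1182 -0.5189; -0.5189 2.1665]  K=[0.8463 0.1303; 0.1275 0.8343; 0.2074 -0.0363]  nu=[-2.6257, 1.0168]  x^+=[-0.5550, 0.7907, 0.4842]  P^+=[0.1528 0.0317 -0.1703; 0.0317 0.3227 0.0955; -0.1703 0.0955 0.7569]
step 2: x^-=[-0.7233, 0.8785, 0.3782]  P^-=[0.5011 -0.0069 -0.2649; -0.0069 0.7871 0.1820; -0.2649 0.1820 1.0569]  S=[0.5633 -0.1851; -0.1851 1.1177]  K=[0.7875 0.0841; 0.0659 0.6854; 0.0099 0.0299]  nu=[-1.8133, 2.7260]  x^+=[-1.9220, 2.6273, 0.4417]  P^+=[0.1683 0.0004 -0.2676; 0.0004 0.2764 0.1604; -0.2676 0.1604 1.0559]
step 3: x^-=[-2.3363, 2.7766, 0.0700]  P^-=[0.5579 -0.0637 -0.4100; -0.0637 0.7274 0.2734; -0.4100 0.2734 1.3334]  S=[0.5695 -0.1952; -0.1952 1.0464]  K=[0.8194 0.0652; 0.0328 0.6632; -0.1216 0.0710]  nu=[3.6887, 0.7828]  x^+=[0.7373, 3.4169, -0.3232]  P^+=[0.1919 -0.0177 -0.3483; -0.0177 0.2751 0.2112; -0.3483 0.2112 1.3164]
step 4: x^-=[0.6065, 4.0949, -0.4919]  P^-=[0.6169 -0.1014 -0.5310; -0.1014 0.7318 0.3451; -0.5310 0.3451 1.5761]  S=[0.5859 -0.2072; -0.2072 1.0400]  K=[0.8483 0.0558; 0.0136 0.6618; -0.2188 0.0973]  nu=[-0.2427, -2.5931]  x^+=[0.2559, 2.3755, -0.6911]  P^+=[0.2116 -0.0301 -0.4133; -0.0301 0.2799 0.2501; -0.4133 0.2501 1.5294]
step 5: x^-=[0.2025, 2.7493, -0.8387]  P^-=[0.6649 -0.1291 -0.6289; -0.1291 0.7438 0.4006; -0.6289 0.4006 1.7752]  S=[0.5992 -0.2165; -0.2165 1.0433]  K=[0.8707 0.0503; 0.0004 0.6636; -0.2924 0.1146]  nu=[2.0498, -2.4402]  x^+=[1.8644, 1.1309, -1.7176]  P^+=[0.2271 -0.0391 -0.4640; -0.0391 0.2845 0.2794; -0.4640 0.2794 1.6958]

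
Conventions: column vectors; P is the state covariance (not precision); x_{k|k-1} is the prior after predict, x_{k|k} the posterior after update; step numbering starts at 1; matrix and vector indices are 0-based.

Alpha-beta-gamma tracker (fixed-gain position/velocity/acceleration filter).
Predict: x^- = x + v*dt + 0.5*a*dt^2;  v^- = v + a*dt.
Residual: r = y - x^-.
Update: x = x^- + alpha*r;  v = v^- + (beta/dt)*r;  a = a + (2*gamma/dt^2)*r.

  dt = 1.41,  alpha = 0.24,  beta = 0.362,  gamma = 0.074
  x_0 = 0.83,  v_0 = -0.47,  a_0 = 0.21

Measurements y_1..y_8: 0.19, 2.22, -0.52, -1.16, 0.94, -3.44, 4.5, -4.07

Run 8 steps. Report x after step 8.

x_post = -1.6974

step 1: x_pred=0.3761  r=-0.1861  x^+=0.3314  v^+=-0.2217  a^+=0.1961
step 2: x_pred=0.2138  r=2.0062  x^+=0.6953  v^+=0.5700  a^+=0.3455
step 3: x_pred=1.8424  r=-2.3624  x^+=1.2754  v^+=0.4506  a^+=0.1696
step 4: x_pred=2.0794  r=-3.2394  x^+=1.3019  v^+=-0.1419  a^+=-0.0715
step 5: x_pred=1.0308  r=-0.0908  x^+=1.0090  v^+=-0.2660  a^+=-0.0783
step 6: x_pred=0.5561  r=-3.9961  x^+=-0.4030  v^+=-1.4023  a^+=-0.3758
step 7: x_pred=-2.7538  r=7.2538  x^+=-1.0129  v^+=-0.0698  a^+=0.1642
step 8: x_pred=-0.9481  r=-3.1219  x^+=-1.6974  v^+=-0.6398  a^+=-0.0682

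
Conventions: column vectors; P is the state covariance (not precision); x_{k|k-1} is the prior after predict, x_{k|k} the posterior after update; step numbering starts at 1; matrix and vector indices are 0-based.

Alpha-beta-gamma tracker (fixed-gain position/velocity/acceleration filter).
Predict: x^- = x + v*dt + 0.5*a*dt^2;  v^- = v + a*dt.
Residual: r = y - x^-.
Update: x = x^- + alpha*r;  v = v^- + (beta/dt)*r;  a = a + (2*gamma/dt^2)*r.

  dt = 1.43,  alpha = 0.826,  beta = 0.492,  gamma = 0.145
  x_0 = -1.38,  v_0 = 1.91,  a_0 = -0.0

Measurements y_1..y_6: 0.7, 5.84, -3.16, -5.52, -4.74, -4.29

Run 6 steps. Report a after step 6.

a_post = 0.5122

step 1: x_pred=1.3513  r=-0.6513  x^+=0.8133  v^+=1.6859  a^+=-0.0924
step 2: x_pred=3.1297  r=2.7103  x^+=5.3684  v^+=2.4863  a^+=0.2920
step 3: x_pred=9.2224  r=-12.3824  x^+=-1.0055  v^+=-1.3564  a^+=-1.4640
step 4: x_pred=-4.4420  r=-1.0780  x^+=-5.3324  v^+=-3.8208  a^+=-1.6169
step 5: x_pred=-12.4494  r=7.7094  x^+=-6.0814  v^+=-3.4805  a^+=-0.5236
step 6: x_pred=-11.5940  r=7.3040  x^+=-5.5609  v^+=-1.7163  a^+=0.5122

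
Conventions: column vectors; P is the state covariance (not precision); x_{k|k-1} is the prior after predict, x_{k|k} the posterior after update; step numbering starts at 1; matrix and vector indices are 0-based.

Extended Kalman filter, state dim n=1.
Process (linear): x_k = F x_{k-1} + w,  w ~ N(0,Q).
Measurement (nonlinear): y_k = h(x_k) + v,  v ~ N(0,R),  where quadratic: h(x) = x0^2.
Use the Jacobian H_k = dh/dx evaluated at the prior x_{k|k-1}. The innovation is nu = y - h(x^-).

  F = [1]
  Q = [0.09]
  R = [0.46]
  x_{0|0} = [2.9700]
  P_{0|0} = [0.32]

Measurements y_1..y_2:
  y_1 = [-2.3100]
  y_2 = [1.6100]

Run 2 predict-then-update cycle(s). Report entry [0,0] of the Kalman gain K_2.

K[0,0] = 0.2353

step 1: x^-=[2.9700]  P^-=[0.4100]  H_jac=[5.9400]  S=[14.9263]  K=[0.1632]  nu=[-11.1309]  x^+=[1.1539]  P^+=[0.0126]
step 2: x^-=[1.1539]  P^-=[0.1026]  H_jac=[2.3077]  S=[1.0066]  K=[0.2353]  nu=[0.2786]  x^+=[1.2194]  P^+=[0.0469]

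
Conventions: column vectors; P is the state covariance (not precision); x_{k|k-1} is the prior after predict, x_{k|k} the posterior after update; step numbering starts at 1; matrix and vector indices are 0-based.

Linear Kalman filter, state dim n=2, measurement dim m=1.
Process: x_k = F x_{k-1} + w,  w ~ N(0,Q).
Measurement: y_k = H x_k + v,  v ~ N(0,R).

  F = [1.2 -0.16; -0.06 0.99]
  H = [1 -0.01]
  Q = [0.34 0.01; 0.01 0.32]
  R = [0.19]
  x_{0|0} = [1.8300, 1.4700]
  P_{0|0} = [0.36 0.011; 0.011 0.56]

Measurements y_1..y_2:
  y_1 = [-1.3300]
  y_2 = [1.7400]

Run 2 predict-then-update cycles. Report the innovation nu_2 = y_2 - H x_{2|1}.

innov = [2.8931]

step 1: x^-=[1.9608, 1.3455]  P^-=[0.8685 -0.0915; -0.0915 0.8688]  S=[1.0604]  K=[0.8199; -0.0944]  nu=[-3.2773]  x^+=[-0.7262, 1.6550]  P^+=[0.1557 -0.0093; -0.0093 0.8594]
step 2: x^-=[-1.1363, 1.6820]  P^-=[0.5898 -0.1485; -0.1485 1.1640]  S=[0.7829]  K=[0.7553; -0.2046]  nu=[2.8931]  x^+=[1.0487, 1.0901]  P^+=[0.1432 -0.0276; -0.0276 1.1312]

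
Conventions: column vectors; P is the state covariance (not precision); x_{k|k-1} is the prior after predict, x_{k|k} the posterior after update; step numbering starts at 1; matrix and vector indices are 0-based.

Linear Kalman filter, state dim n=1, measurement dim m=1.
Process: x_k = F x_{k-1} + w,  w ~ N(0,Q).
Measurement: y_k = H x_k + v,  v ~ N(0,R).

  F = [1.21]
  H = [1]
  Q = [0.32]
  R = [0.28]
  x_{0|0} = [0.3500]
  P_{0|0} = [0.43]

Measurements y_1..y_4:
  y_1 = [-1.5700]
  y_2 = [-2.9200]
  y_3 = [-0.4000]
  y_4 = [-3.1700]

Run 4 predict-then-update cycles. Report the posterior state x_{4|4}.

x_post = [-2.6266]

step 1: x^-=[0.4235]  P^-=[0.9496]  S=[1.2296]  K=[0.7723]  nu=[-1.9935]  x^+=[-1.1160]  P^+=[0.2162]
step 2: x^-=[-1.3504]  P^-=[0.6366]  S=[0.9166]  K=[0.6945]  nu=[-1.5696]  x^+=[-2.4405]  P^+=[0.1945]
step 3: x^-=[-2.9530]  P^-=[0.6047]  S=[0.8847]  K=[0.6835]  nu=[2.5530]  x^+=[-1.2080]  P^+=[0.1914]
step 4: x^-=[-1.4617]  P^-=[0.6002]  S=[0.8802]  K=[0.6819]  nu=[-1.7083]  x^+=[-2.6266]  P^+=[0.1909]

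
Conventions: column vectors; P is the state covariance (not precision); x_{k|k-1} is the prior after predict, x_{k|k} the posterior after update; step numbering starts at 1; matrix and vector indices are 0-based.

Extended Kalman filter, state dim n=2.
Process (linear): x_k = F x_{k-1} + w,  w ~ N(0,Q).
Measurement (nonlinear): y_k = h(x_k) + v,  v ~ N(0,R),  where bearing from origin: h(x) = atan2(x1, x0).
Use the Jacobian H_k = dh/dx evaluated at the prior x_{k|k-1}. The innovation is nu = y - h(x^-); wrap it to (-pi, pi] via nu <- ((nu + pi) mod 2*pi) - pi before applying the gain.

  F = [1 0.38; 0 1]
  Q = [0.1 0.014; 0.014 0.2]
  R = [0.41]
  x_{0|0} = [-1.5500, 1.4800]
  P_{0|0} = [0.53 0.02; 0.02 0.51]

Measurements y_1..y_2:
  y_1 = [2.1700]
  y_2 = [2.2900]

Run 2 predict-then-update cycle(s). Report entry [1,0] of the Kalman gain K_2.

K[1,0] = -0.3961

step 1: x^-=[-0.9876, 1.4800]  P^-=[0.7188 0.2278; 0.2278 0.7100]  H_jac=[-0.4675 -0.3120]  S=[0.7027]  K=[-0.5794; -0.4668]  nu=[0.0108]  x^+=[-0.9938, 1.4750]  P^+=[0.4829 0.0378; 0.0378 0.5569]
step 2: x^-=[-0.4333, 1.4750]  P^-=[0.6921 0.2634; 0.2634 0.7569]  H_jac=[-0.6241 -0.1834]  S=[0.7653]  K=[-0.6275; -0.3961]  nu=[0.4334]  x^+=[-0.7053, 1.3033]  P^+=[0.3907 0.0731; 0.0731 0.6368]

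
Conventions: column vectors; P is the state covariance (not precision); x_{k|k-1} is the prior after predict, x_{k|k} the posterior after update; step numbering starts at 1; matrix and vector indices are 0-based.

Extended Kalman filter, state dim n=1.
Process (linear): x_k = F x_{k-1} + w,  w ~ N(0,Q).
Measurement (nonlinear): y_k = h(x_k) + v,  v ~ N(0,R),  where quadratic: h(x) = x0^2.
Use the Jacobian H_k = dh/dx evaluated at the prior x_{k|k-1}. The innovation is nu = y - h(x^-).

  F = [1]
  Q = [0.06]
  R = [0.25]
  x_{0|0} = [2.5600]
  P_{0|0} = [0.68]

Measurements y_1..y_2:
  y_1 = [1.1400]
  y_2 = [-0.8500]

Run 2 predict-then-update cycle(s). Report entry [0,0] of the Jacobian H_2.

H_jac[0,0] = 3.0322

step 1: x^-=[2.5600]  P^-=[0.7400]  H_jac=[5.1200]  S=[19.6487]  K=[0.1928]  nu=[-5.4136]  x^+=[1.5161]  P^+=[0.0094]
step 2: x^-=[1.5161]  P^-=[0.0694]  H_jac=[3.0322]  S=[0.8882]  K=[0.2370]  nu=[-3.1486]  x^+=[0.7700]  P^+=[0.0195]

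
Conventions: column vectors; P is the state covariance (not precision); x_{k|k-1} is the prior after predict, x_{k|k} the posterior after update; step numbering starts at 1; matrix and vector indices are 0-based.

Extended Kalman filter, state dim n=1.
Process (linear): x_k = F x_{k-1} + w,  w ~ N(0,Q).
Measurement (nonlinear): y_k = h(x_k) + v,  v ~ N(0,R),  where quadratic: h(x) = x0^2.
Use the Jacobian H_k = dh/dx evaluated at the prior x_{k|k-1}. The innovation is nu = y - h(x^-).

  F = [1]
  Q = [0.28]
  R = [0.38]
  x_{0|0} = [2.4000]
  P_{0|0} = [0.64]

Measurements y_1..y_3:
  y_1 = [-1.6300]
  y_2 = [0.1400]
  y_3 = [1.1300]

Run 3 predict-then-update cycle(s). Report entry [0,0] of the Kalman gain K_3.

K[0,0] = 0.4800

step 1: x^-=[2.4000]  P^-=[0.9200]  H_jac=[4.8000]  S=[21.5768]  K=[0.2047]  nu=[-7.3900]  x^+=[0.8875]  P^+=[0.0162]
step 2: x^-=[0.8875]  P^-=[0.2962]  H_jac=[1.7751]  S=[1.3133]  K=[0.4004]  nu=[-0.6477]  x^+=[0.6282]  P^+=[0.0857]
step 3: x^-=[0.6282]  P^-=[0.3657]  H_jac=[1.2564]  S=[0.9573]  K=[0.4800]  nu=[0.7353]  x^+=[0.9812]  P^+=[0.1452]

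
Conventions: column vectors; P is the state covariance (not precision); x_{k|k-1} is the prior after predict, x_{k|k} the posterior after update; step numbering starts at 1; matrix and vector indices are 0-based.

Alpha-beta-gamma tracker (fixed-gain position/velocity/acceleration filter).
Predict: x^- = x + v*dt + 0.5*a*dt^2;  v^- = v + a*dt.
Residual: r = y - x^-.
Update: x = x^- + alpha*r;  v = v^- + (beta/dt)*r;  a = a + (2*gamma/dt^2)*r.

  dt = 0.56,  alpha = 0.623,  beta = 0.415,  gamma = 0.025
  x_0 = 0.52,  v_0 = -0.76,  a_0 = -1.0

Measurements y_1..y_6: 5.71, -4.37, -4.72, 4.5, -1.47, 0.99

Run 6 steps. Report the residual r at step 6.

step 1: x_pred=-0.0624  r=5.7724  x^+=3.5338  v^+=2.9578  a^+=-0.0797
step 2: x_pred=5.1777  r=-9.5477  x^+=-0.7705  v^+=-4.1623  a^+=-1.6019
step 3: x_pred=-3.3526  r=-1.3674  x^+=-4.2045  v^+=-6.0727  a^+=-1.8199
step 4: x_pred=-7.8906  r=12.3906  x^+=-0.1713  v^+=2.0904  a^+=0.1556
step 5: x_pred=1.0238  r=-2.4938  x^+=-0.5298  v^+=0.3295  a^+=-0.2420
step 6: x_pred=-0.3833  r=1.3733  x^+=0.4723  v^+=1.2117  a^+=-0.0230

resid = 1.3733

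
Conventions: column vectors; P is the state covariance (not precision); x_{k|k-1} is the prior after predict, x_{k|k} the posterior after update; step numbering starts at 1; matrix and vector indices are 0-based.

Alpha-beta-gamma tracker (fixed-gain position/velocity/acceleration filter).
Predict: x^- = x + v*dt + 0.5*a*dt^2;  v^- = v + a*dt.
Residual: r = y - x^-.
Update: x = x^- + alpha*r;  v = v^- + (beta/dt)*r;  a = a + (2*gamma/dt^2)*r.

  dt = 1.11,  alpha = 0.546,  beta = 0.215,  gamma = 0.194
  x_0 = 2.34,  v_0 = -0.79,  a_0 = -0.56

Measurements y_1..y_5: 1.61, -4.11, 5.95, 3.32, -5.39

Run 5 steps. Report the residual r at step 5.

resid = -10.4949

step 1: x_pred=1.1181  r=0.4919  x^+=1.3867  v^+=-1.3163  a^+=-0.4051
step 2: x_pred=-0.3240  r=-3.7860  x^+=-2.3912  v^+=-2.4993  a^+=-1.5973
step 3: x_pred=-6.1494  r=12.0994  x^+=0.4569  v^+=-1.9288  a^+=2.2129
step 4: x_pred=-0.3208  r=3.6408  x^+=1.6671  v^+=1.2327  a^+=3.3594
step 5: x_pred=5.1049  r=-10.4949  x^+=-0.6253  v^+=2.9289  a^+=0.0545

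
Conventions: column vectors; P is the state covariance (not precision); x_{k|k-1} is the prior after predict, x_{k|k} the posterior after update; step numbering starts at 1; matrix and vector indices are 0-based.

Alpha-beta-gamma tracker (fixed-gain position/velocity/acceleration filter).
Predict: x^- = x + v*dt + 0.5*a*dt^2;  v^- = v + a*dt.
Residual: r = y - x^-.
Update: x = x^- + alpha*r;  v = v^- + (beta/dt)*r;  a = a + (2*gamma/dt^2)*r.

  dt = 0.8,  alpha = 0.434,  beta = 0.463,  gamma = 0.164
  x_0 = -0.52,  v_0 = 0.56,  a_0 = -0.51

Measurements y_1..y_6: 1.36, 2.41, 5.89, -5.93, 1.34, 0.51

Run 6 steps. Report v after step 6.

v_post = -4.5508

step 1: x_pred=-0.2352  r=1.5952  x^+=0.4571  v^+=1.0752  a^+=0.3075
step 2: x_pred=1.4157  r=0.9943  x^+=1.8472  v^+=1.8967  a^+=0.8171
step 3: x_pred=3.6261  r=2.2639  x^+=4.6086  v^+=3.8606  a^+=1.9774
step 4: x_pred=8.3299  r=-14.2599  x^+=2.1411  v^+=-2.8104  a^+=-5.3308
step 5: x_pred=-1.8131  r=3.1531  x^+=-0.4446  v^+=-5.2502  a^+=-3.7149
step 6: x_pred=-5.8335  r=6.3435  x^+=-3.0804  v^+=-4.5508  a^+=-0.4638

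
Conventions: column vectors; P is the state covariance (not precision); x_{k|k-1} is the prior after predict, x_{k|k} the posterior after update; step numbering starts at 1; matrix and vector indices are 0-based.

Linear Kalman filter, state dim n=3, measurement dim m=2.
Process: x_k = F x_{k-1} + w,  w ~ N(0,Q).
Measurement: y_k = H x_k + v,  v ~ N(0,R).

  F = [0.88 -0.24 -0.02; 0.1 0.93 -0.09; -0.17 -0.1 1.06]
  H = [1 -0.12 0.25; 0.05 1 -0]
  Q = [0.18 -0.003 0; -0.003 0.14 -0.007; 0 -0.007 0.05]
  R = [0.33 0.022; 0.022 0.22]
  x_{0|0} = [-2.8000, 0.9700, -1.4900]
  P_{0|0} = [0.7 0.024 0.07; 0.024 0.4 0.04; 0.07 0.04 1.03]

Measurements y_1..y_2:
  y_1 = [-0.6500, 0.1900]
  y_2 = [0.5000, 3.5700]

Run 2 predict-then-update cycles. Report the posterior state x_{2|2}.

x_post = [0.0794, 2.0259, -1.4679]

step 1: x^-=[-2.6670, 0.7562, -1.2004]  P^-=[0.7333 -0.0153 -0.0627; -0.0153 0.4978 -0.1101; -0.0627 -0.1101 1.1986]  S=[1.1244 -0.0446; -0.0446 0.7181]  K=[0.6427 0.0696; -0.0639 0.6882; 0.2168 -0.1442]  nu=[2.4078, -0.4329]  x^+=[-1.1497, 0.3044, -0.6159]  P^+=[0.2694 0.0160 -0.2156; 0.0160 0.1492 -0.0162; -0.2156 -0.0162 1.1281]
step 2: x^-=[-1.0725, 0.2235, -0.4878]  P^-=[0.3984 0.0196 -0.2591; 0.0196 0.2904 -0.1780; -0.2591 -0.1780 1.4084]  S=[0.6970 -0.0212; -0.0212 0.5134]  K=[0.4782 0.0967; -0.0686 0.5648; 0.1529 -0.3657]  nu=[1.7212, 3.4001]  x^+=[0.0794, 2.0259, -1.4679]  P^+=[0.2362 0.0200 -0.2953; 0.0200 0.1217 -0.0623; -0.2953 -0.0623 1.3211]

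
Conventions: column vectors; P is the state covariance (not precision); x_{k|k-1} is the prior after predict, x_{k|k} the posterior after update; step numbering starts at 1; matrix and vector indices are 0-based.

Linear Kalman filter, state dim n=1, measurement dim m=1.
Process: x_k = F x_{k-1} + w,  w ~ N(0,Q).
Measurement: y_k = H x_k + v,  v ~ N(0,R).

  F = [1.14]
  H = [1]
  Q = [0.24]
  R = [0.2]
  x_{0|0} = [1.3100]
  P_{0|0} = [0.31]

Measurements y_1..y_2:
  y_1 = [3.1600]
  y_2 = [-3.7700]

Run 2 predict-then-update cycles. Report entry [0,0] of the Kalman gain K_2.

step 1: x^-=[1.4934]  P^-=[0.6429]  S=[0.8429]  K=[0.7627]  nu=[1.6666]  x^+=[2.7645]  P^+=[0.1525]
step 2: x^-=[3.1516]  P^-=[0.4382]  S=[0.6382]  K=[0.6866]  nu=[-6.9216]  x^+=[-1.6011]  P^+=[0.1373]

K[0,0] = 0.6866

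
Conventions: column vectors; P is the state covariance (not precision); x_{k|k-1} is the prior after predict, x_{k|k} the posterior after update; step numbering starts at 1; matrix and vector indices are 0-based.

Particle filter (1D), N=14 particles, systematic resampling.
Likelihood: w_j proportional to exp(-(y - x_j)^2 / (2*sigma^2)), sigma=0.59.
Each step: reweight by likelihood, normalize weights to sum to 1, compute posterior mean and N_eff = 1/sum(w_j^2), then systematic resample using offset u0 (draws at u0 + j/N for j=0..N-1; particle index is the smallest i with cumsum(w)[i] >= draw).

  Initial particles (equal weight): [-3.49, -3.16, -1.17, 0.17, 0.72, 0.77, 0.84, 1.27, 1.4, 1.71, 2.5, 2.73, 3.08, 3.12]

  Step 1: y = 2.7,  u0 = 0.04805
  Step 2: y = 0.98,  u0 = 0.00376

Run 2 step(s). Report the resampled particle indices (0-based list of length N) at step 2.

resampled_idx = [0, 0, 0, 0, 0, 0, 0, 0, 0, 0, 1, 2, 3, 5]

step 1: w=[0.0000, 0.0000, 0.0000, 0.0000, 0.0009, 0.0012, 0.0018, 0.0135, 0.0224, 0.0622, 0.2401, 0.2539, 0.2066, 0.1973]  mean=2.7035  Neff=4.8006  idx=[9, 10, 10, 10, 10, 11, 11, 11, 12, 12, 12, 13, 13, 13]
step 2: w=[0.7087, 0.0552, 0.0552, 0.0552, 0.0552, 0.0187, 0.0187, 0.0187, 0.0027, 0.0027, 0.0027, 0.0021, 0.0021, 0.0021]  mean=1.9617  Neff=1.9398  idx=[0, 0, 0, 0, 0, 0, 0, 0, 0, 0, 1, 2, 3, 5]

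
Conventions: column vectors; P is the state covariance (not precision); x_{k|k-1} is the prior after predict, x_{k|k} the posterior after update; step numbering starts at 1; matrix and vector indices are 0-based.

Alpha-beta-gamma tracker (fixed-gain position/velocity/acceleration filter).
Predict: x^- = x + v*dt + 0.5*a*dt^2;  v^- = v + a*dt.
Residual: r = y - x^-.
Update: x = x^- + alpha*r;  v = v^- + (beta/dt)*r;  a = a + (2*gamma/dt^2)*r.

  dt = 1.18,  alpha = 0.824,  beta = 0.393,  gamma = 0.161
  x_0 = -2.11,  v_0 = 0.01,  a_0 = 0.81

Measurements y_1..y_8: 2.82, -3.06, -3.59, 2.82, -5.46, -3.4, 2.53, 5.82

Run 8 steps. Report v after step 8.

v_post = 3.2024

step 1: x_pred=-1.5343  r=4.3543  x^+=2.0536  v^+=2.4160  a^+=1.8170
step 2: x_pred=6.1695  r=-9.2295  x^+=-1.4356  v^+=1.4861  a^+=-0.3174
step 3: x_pred=0.0970  r=-3.6870  x^+=-2.9411  v^+=-0.1164  a^+=-1.1701
step 4: x_pred=-3.8930  r=6.7130  x^+=1.6385  v^+=0.7387  a^+=0.3824
step 5: x_pred=2.7764  r=-8.2364  x^+=-4.0104  v^+=-1.5532  a^+=-1.5223
step 6: x_pred=-6.9031  r=3.5031  x^+=-4.0165  v^+=-2.1829  a^+=-0.7122
step 7: x_pred=-7.0882  r=9.6182  x^+=0.8372  v^+=0.1800  a^+=1.5120
step 8: x_pred=2.1023  r=3.7177  x^+=5.1657  v^+=3.2024  a^+=2.3718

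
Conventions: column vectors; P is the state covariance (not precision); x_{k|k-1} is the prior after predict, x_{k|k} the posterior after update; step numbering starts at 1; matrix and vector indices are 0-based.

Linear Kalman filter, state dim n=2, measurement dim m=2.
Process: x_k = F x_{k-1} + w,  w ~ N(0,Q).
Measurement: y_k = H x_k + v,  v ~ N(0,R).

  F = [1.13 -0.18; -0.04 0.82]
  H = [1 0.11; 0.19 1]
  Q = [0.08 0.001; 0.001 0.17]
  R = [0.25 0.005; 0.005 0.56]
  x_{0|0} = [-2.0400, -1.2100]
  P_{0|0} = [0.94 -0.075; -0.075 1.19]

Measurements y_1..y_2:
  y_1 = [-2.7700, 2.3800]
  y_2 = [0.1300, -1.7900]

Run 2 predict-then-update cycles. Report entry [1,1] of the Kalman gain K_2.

K[1,1] = 0.4185

step 1: x^-=[-2.0874, -0.9106]  P^-=[1.3494 -0.2872; -0.2872 0.9766]  S=[1.5480 0.0756; 0.0756 1.4762]  K=[0.8544 -0.0646; -0.1470 0.6321]  nu=[-0.5824, 3.6872]  x^+=[-2.8234, 1.5058]  P^+=[0.2214 -0.0740; -0.0740 0.3673]
step 2: x^-=[-3.4615, 1.3477]  P^-=[0.4047 -0.1323; -0.1323 0.4222]  S=[0.6307 -0.0067; -0.0067 0.9465]  K=[0.6180 -0.0541; -0.1317 0.4185]  nu=[3.4432, -2.4800]  x^+=[-1.1991, -0.1437]  P^+=[0.1606 -0.0577; -0.0577 0.2447]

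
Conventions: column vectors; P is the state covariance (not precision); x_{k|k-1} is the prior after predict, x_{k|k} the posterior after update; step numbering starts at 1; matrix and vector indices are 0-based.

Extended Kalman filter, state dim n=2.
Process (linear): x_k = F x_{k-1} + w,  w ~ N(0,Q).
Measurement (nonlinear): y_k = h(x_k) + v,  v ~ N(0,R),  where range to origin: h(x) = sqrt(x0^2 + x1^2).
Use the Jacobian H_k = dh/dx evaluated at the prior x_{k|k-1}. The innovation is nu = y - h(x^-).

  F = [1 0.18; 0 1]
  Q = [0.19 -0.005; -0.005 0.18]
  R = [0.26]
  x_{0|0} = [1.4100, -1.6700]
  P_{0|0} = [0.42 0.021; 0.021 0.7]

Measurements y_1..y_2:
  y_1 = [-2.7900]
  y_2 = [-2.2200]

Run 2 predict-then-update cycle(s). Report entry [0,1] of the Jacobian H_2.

H_jac[0,1] = 0.9928

step 1: x^-=[1.1094, -1.6700]  P^-=[0.6402 0.1420; 0.1420 0.8800]  H_jac=[0.5533 -0.8330]  S=[0.9357]  K=[0.2522; -0.6994]  nu=[-4.7949]  x^+=[-0.0999, 1.6836]  P^+=[0.5807 0.3071; 0.3071 0.4223]
step 2: x^-=[0.2031, 1.6836]  P^-=[0.8949 0.3781; 0.3781 0.6023]  H_jac=[0.1198 0.9928]  S=[0.9564]  K=[0.5045; 0.6726]  nu=[-3.9158]  x^+=[-1.7725, -0.9500]  P^+=[0.6515 0.0535; 0.0535 0.1697]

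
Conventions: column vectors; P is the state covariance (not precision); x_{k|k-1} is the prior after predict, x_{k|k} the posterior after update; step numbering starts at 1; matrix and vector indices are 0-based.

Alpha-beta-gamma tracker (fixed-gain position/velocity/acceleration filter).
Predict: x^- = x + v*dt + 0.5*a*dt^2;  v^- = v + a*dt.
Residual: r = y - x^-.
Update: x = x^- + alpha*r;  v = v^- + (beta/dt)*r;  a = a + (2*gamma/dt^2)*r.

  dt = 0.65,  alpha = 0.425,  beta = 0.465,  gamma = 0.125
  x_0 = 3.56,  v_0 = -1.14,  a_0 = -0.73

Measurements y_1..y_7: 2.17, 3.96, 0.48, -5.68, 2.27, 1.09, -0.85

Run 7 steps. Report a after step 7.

a_post = 3.3124

step 1: x_pred=2.6648  r=-0.4948  x^+=2.4545  v^+=-1.9685  a^+=-1.0228
step 2: x_pred=0.9589  r=3.0011  x^+=2.2344  v^+=-0.4864  a^+=0.7530
step 3: x_pred=2.0773  r=-1.5973  x^+=1.3985  v^+=-1.1396  a^+=-0.1922
step 4: x_pred=0.6171  r=-6.2971  x^+=-2.0592  v^+=-5.7694  a^+=-3.9183
step 5: x_pred=-6.6370  r=8.9070  x^+=-2.8515  v^+=-1.9443  a^+=1.3521
step 6: x_pred=-3.8297  r=4.9197  x^+=-1.7388  v^+=2.4540  a^+=4.2632
step 7: x_pred=0.7569  r=-1.6069  x^+=0.0740  v^+=4.0756  a^+=3.3124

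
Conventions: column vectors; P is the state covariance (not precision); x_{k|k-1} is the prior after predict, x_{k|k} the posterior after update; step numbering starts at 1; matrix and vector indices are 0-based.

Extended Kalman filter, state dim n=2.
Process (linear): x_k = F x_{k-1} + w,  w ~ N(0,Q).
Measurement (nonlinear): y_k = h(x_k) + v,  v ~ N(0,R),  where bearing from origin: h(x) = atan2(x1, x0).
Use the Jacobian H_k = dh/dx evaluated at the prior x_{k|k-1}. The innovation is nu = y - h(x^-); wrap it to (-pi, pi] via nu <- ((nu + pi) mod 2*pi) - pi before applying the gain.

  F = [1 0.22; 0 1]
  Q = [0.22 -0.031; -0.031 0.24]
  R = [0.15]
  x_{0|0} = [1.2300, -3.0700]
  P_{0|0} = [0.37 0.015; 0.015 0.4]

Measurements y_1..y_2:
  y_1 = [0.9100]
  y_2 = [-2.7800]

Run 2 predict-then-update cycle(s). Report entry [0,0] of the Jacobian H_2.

H_jac[0,0] = 0.2323

step 1: x^-=[0.5546, -3.0700]  P^-=[0.6160 0.0720; 0.0720 0.6400]  H_jac=[0.3154 0.0570]  S=[0.2160]  K=[0.9187; 0.2740]  nu=[2.3021]  x^+=[2.6695, -2.4391]  P^+=[0.4337 0.0176; 0.0176 0.6238]
step 2: x^-=[2.1329, -2.4391]  P^-=[0.6916 0.1239; 0.1239 0.8638]  H_jac=[0.2323 0.2032]  S=[0.2347]  K=[0.7919; 0.8704]  nu=[-1.9277]  x^+=[0.6063, -4.1170]  P^+=[0.5445 -0.0379; -0.0379 0.6860]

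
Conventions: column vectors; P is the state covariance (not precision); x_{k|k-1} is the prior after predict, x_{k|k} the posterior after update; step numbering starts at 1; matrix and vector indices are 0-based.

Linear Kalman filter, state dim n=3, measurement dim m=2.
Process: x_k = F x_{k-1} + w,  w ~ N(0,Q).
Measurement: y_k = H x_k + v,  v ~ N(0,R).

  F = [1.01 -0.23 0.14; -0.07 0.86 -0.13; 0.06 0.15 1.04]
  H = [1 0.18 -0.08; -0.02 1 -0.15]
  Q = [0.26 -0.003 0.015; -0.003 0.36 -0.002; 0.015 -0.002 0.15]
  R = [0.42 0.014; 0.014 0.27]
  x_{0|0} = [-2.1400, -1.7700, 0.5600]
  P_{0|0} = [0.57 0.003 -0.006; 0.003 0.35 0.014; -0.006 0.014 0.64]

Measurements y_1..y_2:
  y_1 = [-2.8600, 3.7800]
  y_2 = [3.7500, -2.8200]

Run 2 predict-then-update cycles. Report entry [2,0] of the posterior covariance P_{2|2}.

step 1: x^-=[-1.6759, -1.4452, 0.1885]  P^-=[0.8685 -0.1186 0.1217; -0.1186 0.6289 -0.0329; 0.1217 -0.0329 0.8558]  S=[1.2532 -0.0126; -0.0126 0.9338]  K=[0.6667 -0.1561; 0.0047 0.6813; 0.0360 -0.1748]  nu=[-0.9089, 5.2200]  x^+=[-3.0969, 2.1071, -0.7569]  P^+=[0.2861 -0.0174 0.0646; -0.0174 0.1954 0.0784; 0.0646 0.0784 0.8255]
step 2: x^-=[-3.7184, 2.1272, -0.6569]  P^-=[0.5997 -0.0896 0.1947; -0.0896 0.5056 -0.0269; 0.1947 -0.0269 1.0805]  S=[0.9804 -0.0093; -0.0093 0.8130]  K=[0.5779 -0.1543; 0.0096 0.6292; 0.1032 -0.2361]  nu=[7.0330, -5.1201]  x^+=[1.1359, -1.0269, 1.2776]  P^+=[0.2513 -0.0128 0.1052; -0.0128 0.1838 0.0935; 0.1052 0.0935 1.0243]

P_post[2,0] = 0.1052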